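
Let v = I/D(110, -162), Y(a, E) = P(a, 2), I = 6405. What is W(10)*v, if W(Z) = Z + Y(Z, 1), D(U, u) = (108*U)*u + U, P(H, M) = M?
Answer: -7686/192445 ≈ -0.039939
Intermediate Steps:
D(U, u) = U + 108*U*u (D(U, u) = 108*U*u + U = U + 108*U*u)
Y(a, E) = 2
v = -1281/384890 (v = 6405/((110*(1 + 108*(-162)))) = 6405/((110*(1 - 17496))) = 6405/((110*(-17495))) = 6405/(-1924450) = 6405*(-1/1924450) = -1281/384890 ≈ -0.0033282)
W(Z) = 2 + Z (W(Z) = Z + 2 = 2 + Z)
W(10)*v = (2 + 10)*(-1281/384890) = 12*(-1281/384890) = -7686/192445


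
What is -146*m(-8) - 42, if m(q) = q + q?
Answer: 2294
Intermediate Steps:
m(q) = 2*q
-146*m(-8) - 42 = -292*(-8) - 42 = -146*(-16) - 42 = 2336 - 42 = 2294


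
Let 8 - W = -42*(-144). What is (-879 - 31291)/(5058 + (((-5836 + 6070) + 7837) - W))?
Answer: -32170/19169 ≈ -1.6782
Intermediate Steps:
W = -6040 (W = 8 - (-42)*(-144) = 8 - 1*6048 = 8 - 6048 = -6040)
(-879 - 31291)/(5058 + (((-5836 + 6070) + 7837) - W)) = (-879 - 31291)/(5058 + (((-5836 + 6070) + 7837) - 1*(-6040))) = -32170/(5058 + ((234 + 7837) + 6040)) = -32170/(5058 + (8071 + 6040)) = -32170/(5058 + 14111) = -32170/19169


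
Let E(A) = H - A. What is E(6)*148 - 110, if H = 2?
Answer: -702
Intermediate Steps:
E(A) = 2 - A
E(6)*148 - 110 = (2 - 1*6)*148 - 110 = (2 - 6)*148 - 110 = -4*148 - 110 = -592 - 110 = -702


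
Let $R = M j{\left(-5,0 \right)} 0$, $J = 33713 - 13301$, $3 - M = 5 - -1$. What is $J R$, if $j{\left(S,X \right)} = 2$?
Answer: $0$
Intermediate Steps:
$M = -3$ ($M = 3 - \left(5 - -1\right) = 3 - \left(5 + 1\right) = 3 - 6 = -3$)
$J = 20412$
$R = 0$ ($R = \left(-3\right) 2 \cdot 0 = \left(-6\right) 0 = 0$)
$J R = 20412 \cdot 0 = 0$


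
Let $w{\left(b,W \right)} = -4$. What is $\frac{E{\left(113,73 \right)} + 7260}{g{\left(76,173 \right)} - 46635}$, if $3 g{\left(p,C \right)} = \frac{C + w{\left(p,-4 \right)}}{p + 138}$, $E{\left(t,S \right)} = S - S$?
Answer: $- \frac{4660920}{29939501} \approx -0.15568$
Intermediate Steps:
$E{\left(t,S \right)} = 0$
$g{\left(p,C \right)} = \frac{-4 + C}{3 \left(138 + p\right)}$ ($g{\left(p,C \right)} = \frac{\left(C - 4\right) \frac{1}{p + 138}}{3} = \frac{\left(-4 + C\right) \frac{1}{138 + p}}{3} = \frac{\frac{1}{138 + p} \left(-4 + C\right)}{3} = \frac{-4 + C}{3 \left(138 + p\right)}$)
$\frac{E{\left(113,73 \right)} + 7260}{g{\left(76,173 \right)} - 46635} = \frac{0 + 7260}{\frac{-4 + 173}{3 \left(138 + 76\right)} - 46635} = \frac{7260}{\frac{1}{3} \cdot \frac{1}{214} \cdot 169 - 46635} = \frac{7260}{\frac{169}{642} - 46635} = \frac{7260}{- \frac{29939501}{642}} = 7260 \left(- \frac{642}{29939501}\right) = - \frac{4660920}{29939501}$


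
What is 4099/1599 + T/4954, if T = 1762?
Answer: 11561942/3960723 ≈ 2.9191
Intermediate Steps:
4099/1599 + T/4954 = 4099/1599 + 1762/4954 = 4099*(1/1599) + 1762*(1/4954) = 4099/1599 + 881/2477 = 11561942/3960723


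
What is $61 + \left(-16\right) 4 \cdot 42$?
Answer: $-2627$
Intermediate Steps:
$61 + \left(-16\right) 4 \cdot 42 = 61 - 2688 = -2627$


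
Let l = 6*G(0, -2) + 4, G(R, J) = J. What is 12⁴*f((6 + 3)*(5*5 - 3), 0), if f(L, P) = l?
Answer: -165888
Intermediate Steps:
l = -8 (l = 6*(-2) + 4 = -12 + 4 = -8)
f(L, P) = -8
12⁴*f((6 + 3)*(5*5 - 3), 0) = 12⁴*(-8) = 20736*(-8) = -165888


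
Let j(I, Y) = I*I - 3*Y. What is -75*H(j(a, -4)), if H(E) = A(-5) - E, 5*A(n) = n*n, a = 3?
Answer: 1200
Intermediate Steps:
A(n) = n**2/5 (A(n) = (n*n)/5 = n**2/5)
j(I, Y) = I**2 - 3*Y
H(E) = 5 - E (H(E) = (1/5)*(-5)**2 - E = (1/5)*25 - E = 5 - E)
-75*H(j(a, -4)) = -75*(5 - (3**2 - 3*(-4))) = -75*(5 - (9 + 12)) = -75*(5 - 1*21) = -75*(5 - 21) = -75*(-16) = 1200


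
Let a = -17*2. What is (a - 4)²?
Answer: 1444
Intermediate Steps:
a = -34
(a - 4)² = (-34 - 4)² = (-38)² = 1444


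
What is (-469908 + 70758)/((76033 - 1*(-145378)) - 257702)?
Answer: 133050/12097 ≈ 10.999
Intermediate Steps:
(-469908 + 70758)/((76033 - 1*(-145378)) - 257702) = -399150/((76033 + 145378) - 257702) = -399150/(221411 - 257702) = -399150/(-36291) = -399150*(-1/36291) = 133050/12097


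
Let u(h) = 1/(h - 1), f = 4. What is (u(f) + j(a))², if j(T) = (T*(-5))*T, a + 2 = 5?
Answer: 17956/9 ≈ 1995.1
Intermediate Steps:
a = 3 (a = -2 + 5 = 3)
j(T) = -5*T² (j(T) = (-5*T)*T = -5*T²)
u(h) = 1/(-1 + h)
(u(f) + j(a))² = (1/(-1 + 4) - 5*3²)² = (1/3 - 5*9)² = (⅓ - 45)² = (-134/3)² = 17956/9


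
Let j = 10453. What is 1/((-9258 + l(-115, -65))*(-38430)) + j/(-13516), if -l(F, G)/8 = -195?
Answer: -193272140744/249905889765 ≈ -0.77338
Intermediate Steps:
l(F, G) = 1560 (l(F, G) = -8*(-195) = 1560)
1/((-9258 + l(-115, -65))*(-38430)) + j/(-13516) = 1/((-9258 + 1560)*(-38430)) + 10453/(-13516) = -1/38430/(-7698) + 10453*(-1/13516) = -1/7698*(-1/38430) - 10453/13516 = 1/295834140 - 10453/13516 = -193272140744/249905889765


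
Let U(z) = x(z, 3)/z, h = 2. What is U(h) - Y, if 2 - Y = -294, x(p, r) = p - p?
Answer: -296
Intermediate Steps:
x(p, r) = 0
Y = 296 (Y = 2 - 1*(-294) = 2 + 294 = 296)
U(z) = 0 (U(z) = 0/z = 0)
U(h) - Y = 0 - 1*296 = 0 - 296 = -296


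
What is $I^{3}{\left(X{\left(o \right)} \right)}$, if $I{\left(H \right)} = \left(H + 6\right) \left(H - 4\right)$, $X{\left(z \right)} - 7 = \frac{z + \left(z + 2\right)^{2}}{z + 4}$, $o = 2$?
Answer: $884736$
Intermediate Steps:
$X{\left(z \right)} = 7 + \frac{z + \left(2 + z\right)^{2}}{4 + z}$ ($X{\left(z \right)} = 7 + \frac{z + \left(z + 2\right)^{2}}{z + 4} = 7 + \frac{z + \left(2 + z\right)^{2}}{4 + z}$)
$I{\left(H \right)} = \left(-4 + H\right) \left(6 + H\right)$ ($I{\left(H \right)} = \left(6 + H\right) \left(-4 + H\right) = \left(-4 + H\right) \left(6 + H\right)$)
$I^{3}{\left(X{\left(o \right)} \right)} = \left(-24 + \left(8 + 2\right)^{2} + 2 \left(8 + 2\right)\right)^{3} = \left(-24 + 10^{2} + 2 \cdot 10\right)^{3} = \left(-24 + 100 + 20\right)^{3} = 96^{3} = 884736$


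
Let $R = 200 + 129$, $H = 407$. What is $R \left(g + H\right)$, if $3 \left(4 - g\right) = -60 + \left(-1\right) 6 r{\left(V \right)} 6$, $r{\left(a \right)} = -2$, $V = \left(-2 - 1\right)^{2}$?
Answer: $133903$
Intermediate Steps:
$V = 9$ ($V = \left(-3\right)^{2} = 9$)
$R = 329$
$g = 0$ ($g = 4 - \frac{-60 + \left(-1\right) 6 \left(-2\right) 6}{3} = 4 - \frac{-60 + \left(-6\right) \left(-2\right) 6}{3} = 4 - \frac{-60 + 12 \cdot 6}{3} = 4 - \frac{-60 + 72}{3} = 4 - 4 = 0$)
$R \left(g + H\right) = 329 \left(0 + 407\right) = 329 \cdot 407 = 133903$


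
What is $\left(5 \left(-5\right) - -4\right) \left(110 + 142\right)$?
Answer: $-5292$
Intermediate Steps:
$\left(5 \left(-5\right) - -4\right) \left(110 + 142\right) = \left(-25 + \left(2 + 2\right)\right) 252 = \left(-25 + 4\right) 252 = \left(-21\right) 252 = -5292$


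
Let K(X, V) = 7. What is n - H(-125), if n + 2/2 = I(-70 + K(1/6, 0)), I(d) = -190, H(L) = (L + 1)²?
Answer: -15567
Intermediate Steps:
H(L) = (1 + L)²
n = -191 (n = -1 - 190 = -191)
n - H(-125) = -191 - (1 - 125)² = -191 - 1*(-124)² = -191 - 1*15376 = -191 - 15376 = -15567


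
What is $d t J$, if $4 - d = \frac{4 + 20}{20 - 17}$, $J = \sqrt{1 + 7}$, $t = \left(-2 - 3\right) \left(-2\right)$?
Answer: $- 80 \sqrt{2} \approx -113.14$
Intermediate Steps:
$t = 10$ ($t = \left(-5\right) \left(-2\right) = 10$)
$J = 2 \sqrt{2}$ ($J = \sqrt{8} = 2 \sqrt{2} \approx 2.8284$)
$d = -4$ ($d = 4 - \frac{4 + 20}{20 - 17} = 4 - \frac{24}{3} = 4 - 24 \cdot \frac{1}{3} = 4 - 8 = -4$)
$d t J = \left(-4\right) 10 \cdot 2 \sqrt{2} = - 40 \cdot 2 \sqrt{2} = - 80 \sqrt{2}$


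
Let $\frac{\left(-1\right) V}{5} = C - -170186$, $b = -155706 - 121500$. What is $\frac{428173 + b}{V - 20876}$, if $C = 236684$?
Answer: $- \frac{150967}{2055226} \approx -0.073455$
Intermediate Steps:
$b = -277206$
$V = -2034350$ ($V = - 5 \left(236684 - -170186\right) = - 5 \left(236684 + 170186\right) = \left(-5\right) 406870 = -2034350$)
$\frac{428173 + b}{V - 20876} = \frac{428173 - 277206}{-2034350 - 20876} = \frac{150967}{-2034350 - 20876} = \frac{150967}{-2055226} = 150967 \left(- \frac{1}{2055226}\right) = - \frac{150967}{2055226}$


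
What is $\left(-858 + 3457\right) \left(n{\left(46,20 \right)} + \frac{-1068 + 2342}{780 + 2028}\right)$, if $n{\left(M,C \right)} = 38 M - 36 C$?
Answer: $\frac{288678727}{108} \approx 2.673 \cdot 10^{6}$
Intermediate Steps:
$n{\left(M,C \right)} = - 36 C + 38 M$
$\left(-858 + 3457\right) \left(n{\left(46,20 \right)} + \frac{-1068 + 2342}{780 + 2028}\right) = \left(-858 + 3457\right) \left(\left(\left(-36\right) 20 + 38 \cdot 46\right) + \frac{-1068 + 2342}{780 + 2028}\right) = 2599 \left(\left(-720 + 1748\right) + \frac{1274}{2808}\right) = 2599 \left(1028 + 1274 \cdot \frac{1}{2808}\right) = 2599 \left(1028 + \frac{49}{108}\right) = 2599 \cdot \frac{111073}{108} = \frac{288678727}{108}$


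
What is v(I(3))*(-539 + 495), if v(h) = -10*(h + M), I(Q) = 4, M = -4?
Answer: 0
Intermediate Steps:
v(h) = 40 - 10*h (v(h) = -10*(h - 4) = -10*(-4 + h) = 40 - 10*h)
v(I(3))*(-539 + 495) = (40 - 10*4)*(-539 + 495) = (40 - 40)*(-44) = 0*(-44) = 0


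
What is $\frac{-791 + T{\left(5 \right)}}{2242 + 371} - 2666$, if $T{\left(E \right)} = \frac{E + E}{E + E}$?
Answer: $- \frac{6967048}{2613} \approx -2666.3$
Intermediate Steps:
$T{\left(E \right)} = 1$ ($T{\left(E \right)} = \frac{2 E}{2 E} = 2 E \frac{1}{2 E} = 1$)
$\frac{-791 + T{\left(5 \right)}}{2242 + 371} - 2666 = \frac{-791 + 1}{2242 + 371} - 2666 = - \frac{790}{2613} - 2666 = - \frac{6967048}{2613}$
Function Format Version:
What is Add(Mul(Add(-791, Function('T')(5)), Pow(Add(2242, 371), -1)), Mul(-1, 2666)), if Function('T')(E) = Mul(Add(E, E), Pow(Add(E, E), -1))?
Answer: Rational(-6967048, 2613) ≈ -2666.3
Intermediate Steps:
Function('T')(E) = 1 (Function('T')(E) = Mul(Mul(2, E), Pow(Mul(2, E), -1)) = Mul(Mul(2, E), Mul(Rational(1, 2), Pow(E, -1))) = 1)
Add(Mul(Add(-791, Function('T')(5)), Pow(Add(2242, 371), -1)), Mul(-1, 2666)) = Add(Mul(Add(-791, 1), Pow(Add(2242, 371), -1)), Mul(-1, 2666)) = Add(Mul(-790, Pow(2613, -1)), -2666) = Add(Mul(-790, Rational(1, 2613)), -2666) = Add(Rational(-790, 2613), -2666) = Rational(-6967048, 2613)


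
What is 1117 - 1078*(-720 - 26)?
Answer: 805305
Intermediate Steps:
1117 - 1078*(-720 - 26) = 1117 - 1078*(-746) = 1117 + 804188 = 805305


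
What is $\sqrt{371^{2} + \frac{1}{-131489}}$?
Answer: $\frac{2 \sqrt{594931100840018}}{131489} \approx 371.0$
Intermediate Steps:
$\sqrt{371^{2} + \frac{1}{-131489}} = \sqrt{137641 - \frac{1}{131489}} = \sqrt{\frac{18098277448}{131489}} = \frac{2 \sqrt{594931100840018}}{131489}$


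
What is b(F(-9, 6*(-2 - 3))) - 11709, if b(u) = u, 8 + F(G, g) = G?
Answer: -11726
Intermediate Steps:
F(G, g) = -8 + G
b(F(-9, 6*(-2 - 3))) - 11709 = (-8 - 9) - 11709 = -17 - 11709 = -11726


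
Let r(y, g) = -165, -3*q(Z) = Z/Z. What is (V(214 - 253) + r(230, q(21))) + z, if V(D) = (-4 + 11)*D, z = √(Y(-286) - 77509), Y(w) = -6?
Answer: -438 + I*√77515 ≈ -438.0 + 278.42*I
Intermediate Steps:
q(Z) = -⅓ (q(Z) = -Z/(3*Z) = -⅓*1 = -⅓)
z = I*√77515 (z = √(-6 - 77509) = √(-77515) = I*√77515 ≈ 278.42*I)
V(D) = 7*D
(V(214 - 253) + r(230, q(21))) + z = (7*(214 - 253) - 165) + I*√77515 = (7*(-39) - 165) + I*√77515 = (-273 - 165) + I*√77515 = -438 + I*√77515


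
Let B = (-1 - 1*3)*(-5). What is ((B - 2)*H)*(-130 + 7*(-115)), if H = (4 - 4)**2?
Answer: 0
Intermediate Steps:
B = 20 (B = (-1 - 3)*(-5) = -4*(-5) = 20)
H = 0 (H = 0**2 = 0)
((B - 2)*H)*(-130 + 7*(-115)) = ((20 - 2)*0)*(-130 + 7*(-115)) = (18*0)*(-130 - 805) = 0*(-935) = 0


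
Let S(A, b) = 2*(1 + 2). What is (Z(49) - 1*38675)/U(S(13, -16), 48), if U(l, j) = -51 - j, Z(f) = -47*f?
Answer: 40978/99 ≈ 413.92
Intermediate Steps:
S(A, b) = 6 (S(A, b) = 2*3 = 6)
(Z(49) - 1*38675)/U(S(13, -16), 48) = (-47*49 - 1*38675)/(-51 - 1*48) = (-2303 - 38675)/(-51 - 48) = -40978/(-99) = -40978*(-1/99) = 40978/99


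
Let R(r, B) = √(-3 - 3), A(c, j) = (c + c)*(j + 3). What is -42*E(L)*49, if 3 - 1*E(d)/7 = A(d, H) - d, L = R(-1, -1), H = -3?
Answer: -43218 - 14406*I*√6 ≈ -43218.0 - 35287.0*I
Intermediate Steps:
A(c, j) = 2*c*(3 + j) (A(c, j) = (2*c)*(3 + j) = 2*c*(3 + j))
R(r, B) = I*√6 (R(r, B) = √(-6) = I*√6)
L = I*√6 ≈ 2.4495*I
E(d) = 21 + 7*d (E(d) = 21 - 7*(2*d*(3 - 3) - d) = 21 - 7*(2*d*0 - d) = 21 - 7*(0 - d) = 21 - (-7)*d = 21 + 7*d)
-42*E(L)*49 = -42*(21 + 7*(I*√6))*49 = -42*(21 + 7*I*√6)*49 = (-882 - 294*I*√6)*49 = -43218 - 14406*I*√6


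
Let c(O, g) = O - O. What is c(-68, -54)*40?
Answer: 0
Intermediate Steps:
c(O, g) = 0
c(-68, -54)*40 = 0*40 = 0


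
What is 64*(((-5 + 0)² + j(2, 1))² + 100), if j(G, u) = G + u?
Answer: 56576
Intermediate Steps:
64*(((-5 + 0)² + j(2, 1))² + 100) = 64*(((-5 + 0)² + (2 + 1))² + 100) = 64*(((-5)² + 3)² + 100) = 64*((25 + 3)² + 100) = 64*(28² + 100) = 64*(784 + 100) = 64*884 = 56576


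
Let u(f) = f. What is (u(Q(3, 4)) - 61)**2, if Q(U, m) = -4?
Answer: 4225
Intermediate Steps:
(u(Q(3, 4)) - 61)**2 = (-4 - 61)**2 = (-65)**2 = 4225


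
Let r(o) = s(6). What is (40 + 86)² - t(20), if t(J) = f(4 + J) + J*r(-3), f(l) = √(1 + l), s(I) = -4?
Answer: 15951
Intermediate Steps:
r(o) = -4
t(J) = √(5 + J) - 4*J (t(J) = √(1 + (4 + J)) + J*(-4) = √(5 + J) - 4*J)
(40 + 86)² - t(20) = (40 + 86)² - (√(5 + 20) - 4*20) = 126² - (√25 - 80) = 15876 - (5 - 80) = 15876 - 1*(-75) = 15876 + 75 = 15951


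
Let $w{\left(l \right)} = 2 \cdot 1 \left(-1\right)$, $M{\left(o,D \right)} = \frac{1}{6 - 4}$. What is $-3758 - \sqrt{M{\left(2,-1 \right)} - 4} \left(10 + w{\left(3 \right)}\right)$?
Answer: $-3758 - 4 i \sqrt{14} \approx -3758.0 - 14.967 i$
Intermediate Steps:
$M{\left(o,D \right)} = \frac{1}{2}$
$w{\left(l \right)} = -2$ ($w{\left(l \right)} = 2 \left(-1\right) = -2$)
$-3758 - \sqrt{M{\left(2,-1 \right)} - 4} \left(10 + w{\left(3 \right)}\right) = -3758 - \sqrt{\frac{1}{2} - 4} \left(10 - 2\right) = -3758 - \sqrt{- \frac{7}{2}} \cdot 8 = -3758 - \frac{i \sqrt{14}}{2} \cdot 8 = -3758 - 4 i \sqrt{14}$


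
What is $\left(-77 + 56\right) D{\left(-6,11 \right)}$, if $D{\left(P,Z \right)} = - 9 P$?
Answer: $-1134$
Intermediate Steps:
$\left(-77 + 56\right) D{\left(-6,11 \right)} = \left(-77 + 56\right) \left(\left(-9\right) \left(-6\right)\right) = \left(-21\right) 54 = -1134$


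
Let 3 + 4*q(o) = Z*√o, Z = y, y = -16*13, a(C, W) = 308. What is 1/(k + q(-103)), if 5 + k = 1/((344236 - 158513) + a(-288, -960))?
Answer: -3183890055916/154236118871251193 + 28793467423552*I*√103/154236118871251193 ≈ -2.0643e-5 + 0.0018946*I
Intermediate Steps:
y = -208
Z = -208
q(o) = -¾ - 52*√o (q(o) = -¾ + (-208*√o)/4 = -¾ - 52*√o)
k = -930154/186031 (k = -5 + 1/((344236 - 158513) + 308) = -5 + 1/(185723 + 308) = -5 + 1/186031 = -930154/186031 ≈ -5.0000)
1/(k + q(-103)) = 1/(-930154/186031 + (-¾ - 52*I*√103)) = 1/(-4278709/744124 - 52*I*√103)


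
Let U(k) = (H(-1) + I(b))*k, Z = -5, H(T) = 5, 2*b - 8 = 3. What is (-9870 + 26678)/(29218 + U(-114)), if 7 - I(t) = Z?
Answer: 191/310 ≈ 0.61613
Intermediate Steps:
b = 11/2 (b = 4 + (½)*3 = 4 + 3/2 = 11/2 ≈ 5.5000)
I(t) = 12 (I(t) = 7 - 1*(-5) = 7 + 5 = 12)
U(k) = 17*k (U(k) = (5 + 12)*k = 17*k)
(-9870 + 26678)/(29218 + U(-114)) = (-9870 + 26678)/(29218 + 17*(-114)) = 16808/(29218 - 1938) = 16808/27280 = 16808*(1/27280) = 191/310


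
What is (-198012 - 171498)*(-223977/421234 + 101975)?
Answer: -7936171934277615/210617 ≈ -3.7681e+10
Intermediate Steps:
(-198012 - 171498)*(-223977/421234 + 101975) = -369510*(-223977*1/421234 + 101975) = -369510*(-223977/421234 + 101975) = -369510*42955113173/421234 = -7936171934277615/210617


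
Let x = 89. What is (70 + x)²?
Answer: 25281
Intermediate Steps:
(70 + x)² = (70 + 89)² = 159² = 25281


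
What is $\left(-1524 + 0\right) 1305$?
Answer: $-1988820$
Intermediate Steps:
$\left(-1524 + 0\right) 1305 = \left(-1524\right) 1305 = -1988820$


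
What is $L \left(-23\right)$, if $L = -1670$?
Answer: $38410$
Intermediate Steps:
$L \left(-23\right) = \left(-1670\right) \left(-23\right) = 38410$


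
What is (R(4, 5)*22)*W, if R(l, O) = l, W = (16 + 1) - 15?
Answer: 176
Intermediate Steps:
W = 2 (W = 17 - 15 = 2)
(R(4, 5)*22)*W = (4*22)*2 = 88*2 = 176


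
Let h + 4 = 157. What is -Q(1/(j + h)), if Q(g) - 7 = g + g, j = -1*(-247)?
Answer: -1401/200 ≈ -7.0050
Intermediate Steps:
h = 153 (h = -4 + 157 = 153)
j = 247
Q(g) = 7 + 2*g (Q(g) = 7 + (g + g) = 7 + 2*g)
-Q(1/(j + h)) = -(7 + 2/(247 + 153)) = -(7 + 2/400) = -(7 + 2*(1/400)) = -(7 + 1/200) = -1*1401/200 = -1401/200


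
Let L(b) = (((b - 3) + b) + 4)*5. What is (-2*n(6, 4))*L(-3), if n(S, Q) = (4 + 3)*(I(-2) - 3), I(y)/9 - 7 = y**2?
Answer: 33600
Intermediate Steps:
I(y) = 63 + 9*y**2
n(S, Q) = 672 (n(S, Q) = (4 + 3)*((63 + 9*(-2)**2) - 3) = 7*((63 + 9*4) - 3) = 7*((63 + 36) - 3) = 7*(99 - 3) = 7*96 = 672)
L(b) = 5 + 10*b (L(b) = (((-3 + b) + b) + 4)*5 = ((-3 + 2*b) + 4)*5 = (1 + 2*b)*5 = 5 + 10*b)
(-2*n(6, 4))*L(-3) = (-2*672)*(5 + 10*(-3)) = -1344*(5 - 30) = -1344*(-25) = 33600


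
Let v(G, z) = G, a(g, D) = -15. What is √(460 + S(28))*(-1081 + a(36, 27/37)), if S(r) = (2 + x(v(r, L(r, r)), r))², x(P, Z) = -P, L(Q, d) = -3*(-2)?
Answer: -4384*√71 ≈ -36940.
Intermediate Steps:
L(Q, d) = 6
S(r) = (2 - r)²
√(460 + S(28))*(-1081 + a(36, 27/37)) = √(460 + (-2 + 28)²)*(-1081 - 15) = √(460 + 26²)*(-1096) = √(460 + 676)*(-1096) = √1136*(-1096) = (4*√71)*(-1096) = -4384*√71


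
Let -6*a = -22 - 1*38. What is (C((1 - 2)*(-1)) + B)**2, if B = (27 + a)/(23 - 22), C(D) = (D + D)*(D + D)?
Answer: 1681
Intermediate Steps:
a = 10 (a = -(-22 - 1*38)/6 = -(-22 - 38)/6 = -1/6*(-60) = 10)
C(D) = 4*D**2 (C(D) = (2*D)*(2*D) = 4*D**2)
B = 37 (B = (27 + 10)/(23 - 22) = 37/1 = 37*1 = 37)
(C((1 - 2)*(-1)) + B)**2 = (4*((1 - 2)*(-1))**2 + 37)**2 = (4*(-1*(-1))**2 + 37)**2 = (4*1**2 + 37)**2 = (4*1 + 37)**2 = (4 + 37)**2 = 41**2 = 1681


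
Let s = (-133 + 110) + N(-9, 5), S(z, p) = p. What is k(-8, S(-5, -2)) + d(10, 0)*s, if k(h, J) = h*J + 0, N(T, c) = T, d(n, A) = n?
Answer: -304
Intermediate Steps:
k(h, J) = J*h (k(h, J) = J*h + 0 = J*h)
s = -32 (s = (-133 + 110) - 9 = -23 - 9 = -32)
k(-8, S(-5, -2)) + d(10, 0)*s = -2*(-8) + 10*(-32) = 16 - 320 = -304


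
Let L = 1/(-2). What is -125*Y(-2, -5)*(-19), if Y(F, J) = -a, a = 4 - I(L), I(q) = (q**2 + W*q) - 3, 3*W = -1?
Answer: -187625/12 ≈ -15635.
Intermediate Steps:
W = -1/3 (W = (1/3)*(-1) = -1/3 ≈ -0.33333)
L = -1/2 ≈ -0.50000
I(q) = -3 + q**2 - q/3 (I(q) = (q**2 - q/3) - 3 = -3 + q**2 - q/3)
a = 79/12 (a = 4 - (-3 + (-1/2)**2 - 1/3*(-1/2)) = 4 - (-3 + 1/4 + 1/6) = 4 - 1*(-31/12) = 4 + 31/12 = 79/12 ≈ 6.5833)
Y(F, J) = -79/12 (Y(F, J) = -1*79/12 = -79/12)
-125*Y(-2, -5)*(-19) = -125*(-79/12)*(-19) = (9875/12)*(-19) = -187625/12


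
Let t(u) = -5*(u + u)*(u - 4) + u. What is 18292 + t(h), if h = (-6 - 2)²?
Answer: -20044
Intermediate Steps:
h = 64 (h = (-8)² = 64)
t(u) = u - 10*u*(-4 + u) (t(u) = -5*2*u*(-4 + u) + u = -10*u*(-4 + u) + u = u - 10*u*(-4 + u))
18292 + t(h) = 18292 + 64*(41 - 10*64) = 18292 + 64*(41 - 640) = 18292 + 64*(-599) = 18292 - 38336 = -20044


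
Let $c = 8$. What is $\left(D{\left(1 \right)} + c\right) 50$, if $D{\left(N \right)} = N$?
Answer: $450$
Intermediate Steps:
$\left(D{\left(1 \right)} + c\right) 50 = \left(1 + 8\right) 50 = 9 \cdot 50 = 450$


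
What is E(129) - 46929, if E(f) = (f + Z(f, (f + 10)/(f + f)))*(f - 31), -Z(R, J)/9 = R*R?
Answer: -14711649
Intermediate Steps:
Z(R, J) = -9*R**2 (Z(R, J) = -9*R*R = -9*R**2)
E(f) = (-31 + f)*(f - 9*f**2) (E(f) = (f - 9*f**2)*(f - 31) = (f - 9*f**2)*(-31 + f) = (-31 + f)*(f - 9*f**2))
E(129) - 46929 = 129*(-31 - 9*129**2 + 280*129) - 46929 = 129*(-31 - 9*16641 + 36120) - 46929 = 129*(-31 - 149769 + 36120) - 46929 = 129*(-113680) - 46929 = -14664720 - 46929 = -14711649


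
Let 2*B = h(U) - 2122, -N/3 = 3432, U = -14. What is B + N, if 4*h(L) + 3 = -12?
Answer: -90871/8 ≈ -11359.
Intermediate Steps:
h(L) = -15/4 (h(L) = -3/4 + (1/4)*(-12) = -3/4 - 3 = -15/4)
N = -10296 (N = -3*3432 = -10296)
B = -8503/8 (B = (-15/4 - 2122)/2 = (1/2)*(-8503/4) = -8503/8 ≈ -1062.9)
B + N = -8503/8 - 10296 = -90871/8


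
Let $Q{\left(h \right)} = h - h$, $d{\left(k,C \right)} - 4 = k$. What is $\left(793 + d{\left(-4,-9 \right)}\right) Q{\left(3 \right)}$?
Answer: $0$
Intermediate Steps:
$d{\left(k,C \right)} = 4 + k$
$Q{\left(h \right)} = 0$
$\left(793 + d{\left(-4,-9 \right)}\right) Q{\left(3 \right)} = \left(793 + \left(4 - 4\right)\right) 0 = \left(793 + 0\right) 0 = 793 \cdot 0 = 0$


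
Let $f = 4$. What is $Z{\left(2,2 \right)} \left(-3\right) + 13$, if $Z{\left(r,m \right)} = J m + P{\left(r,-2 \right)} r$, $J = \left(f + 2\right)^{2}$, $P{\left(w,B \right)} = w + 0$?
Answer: $-215$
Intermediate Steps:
$P{\left(w,B \right)} = w$
$J = 36$ ($J = \left(4 + 2\right)^{2} = 6^{2} = 36$)
$Z{\left(r,m \right)} = r^{2} + 36 m$ ($Z{\left(r,m \right)} = 36 m + r r = 36 m + r^{2} = r^{2} + 36 m$)
$Z{\left(2,2 \right)} \left(-3\right) + 13 = \left(2^{2} + 36 \cdot 2\right) \left(-3\right) + 13 = \left(4 + 72\right) \left(-3\right) + 13 = 76 \left(-3\right) + 13 = -228 + 13 = -215$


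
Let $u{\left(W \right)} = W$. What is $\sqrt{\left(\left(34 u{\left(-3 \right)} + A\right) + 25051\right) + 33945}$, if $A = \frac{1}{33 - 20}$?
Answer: $\frac{\sqrt{9953099}}{13} \approx 242.68$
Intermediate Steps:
$A = \frac{1}{13}$ ($A = \frac{1}{33 - 20} = \frac{1}{13} \approx 0.076923$)
$\sqrt{\left(\left(34 u{\left(-3 \right)} + A\right) + 25051\right) + 33945} = \sqrt{\left(\left(34 \left(-3\right) + \frac{1}{13}\right) + 25051\right) + 33945} = \sqrt{\left(\left(-102 + \frac{1}{13}\right) + 25051\right) + 33945} = \sqrt{\left(- \frac{1325}{13} + 25051\right) + 33945} = \sqrt{\frac{324338}{13} + 33945} = \sqrt{\frac{765623}{13}} = \frac{\sqrt{9953099}}{13}$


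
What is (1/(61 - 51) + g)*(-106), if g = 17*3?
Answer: -27083/5 ≈ -5416.6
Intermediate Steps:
g = 51
(1/(61 - 51) + g)*(-106) = (1/(61 - 51) + 51)*(-106) = (1/10 + 51)*(-106) = (⅒ + 51)*(-106) = (511/10)*(-106) = -27083/5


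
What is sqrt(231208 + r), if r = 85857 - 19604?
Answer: sqrt(297461) ≈ 545.40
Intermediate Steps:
r = 66253
sqrt(231208 + r) = sqrt(231208 + 66253) = sqrt(297461)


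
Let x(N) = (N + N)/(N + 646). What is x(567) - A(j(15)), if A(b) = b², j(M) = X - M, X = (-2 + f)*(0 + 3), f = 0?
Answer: -533799/1213 ≈ -440.06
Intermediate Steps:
X = -6 (X = (-2 + 0)*(0 + 3) = -2*3 = -6)
x(N) = 2*N/(646 + N) (x(N) = (2*N)/(646 + N) = 2*N/(646 + N))
j(M) = -6 - M
x(567) - A(j(15)) = 2*567/(646 + 567) - (-6 - 1*15)² = 2*567/1213 - (-6 - 15)² = 2*567*(1/1213) - 1*(-21)² = 1134/1213 - 1*441 = 1134/1213 - 441 = -533799/1213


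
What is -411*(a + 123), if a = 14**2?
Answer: -131109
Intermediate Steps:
a = 196
-411*(a + 123) = -411*(196 + 123) = -411*319 = -131109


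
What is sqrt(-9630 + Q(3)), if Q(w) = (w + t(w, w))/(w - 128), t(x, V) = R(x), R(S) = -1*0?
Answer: I*sqrt(6018765)/25 ≈ 98.133*I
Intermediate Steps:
R(S) = 0
t(x, V) = 0
Q(w) = w/(-128 + w) (Q(w) = (w + 0)/(w - 128) = w/(-128 + w))
sqrt(-9630 + Q(3)) = sqrt(-9630 + 3/(-128 + 3)) = sqrt(-9630 + 3/(-125)) = sqrt(-9630 + 3*(-1/125)) = sqrt(-9630 - 3/125) = sqrt(-1203753/125) = I*sqrt(6018765)/25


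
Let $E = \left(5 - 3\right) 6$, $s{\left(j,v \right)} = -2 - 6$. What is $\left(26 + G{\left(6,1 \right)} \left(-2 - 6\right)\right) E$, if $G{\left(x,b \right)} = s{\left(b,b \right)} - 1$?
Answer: $1176$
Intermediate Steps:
$s{\left(j,v \right)} = -8$ ($s{\left(j,v \right)} = -2 - 6 = -8$)
$G{\left(x,b \right)} = -9$ ($G{\left(x,b \right)} = -8 - 1 = -9$)
$E = 12$ ($E = 2 \cdot 6 = 12$)
$\left(26 + G{\left(6,1 \right)} \left(-2 - 6\right)\right) E = \left(26 - 9 \left(-2 - 6\right)\right) 12 = \left(26 - -72\right) 12 = \left(26 + 72\right) 12 = 98 \cdot 12 = 1176$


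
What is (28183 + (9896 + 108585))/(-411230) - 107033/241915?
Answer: -1589908043/1989654109 ≈ -0.79909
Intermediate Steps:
(28183 + (9896 + 108585))/(-411230) - 107033/241915 = (28183 + 118481)*(-1/411230) - 107033*1/241915 = 146664*(-1/411230) - 107033/241915 = -73332/205615 - 107033/241915 = -1589908043/1989654109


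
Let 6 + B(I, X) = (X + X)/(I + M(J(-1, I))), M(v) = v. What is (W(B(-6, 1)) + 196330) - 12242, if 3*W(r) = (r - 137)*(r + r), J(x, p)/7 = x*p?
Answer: 89742079/486 ≈ 1.8465e+5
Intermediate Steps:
J(x, p) = 7*p*x (J(x, p) = 7*(x*p) = 7*(p*x) = 7*p*x)
B(I, X) = -6 - X/(3*I) (B(I, X) = -6 + (X + X)/(I + 7*I*(-1)) = -6 + (2*X)/(I - 7*I) = -6 + (2*X)/((-6*I)) = -6 + (2*X)*(-1/(6*I)) = -6 - X/(3*I))
W(r) = 2*r*(-137 + r)/3 (W(r) = ((r - 137)*(r + r))/3 = ((-137 + r)*(2*r))/3 = (2*r*(-137 + r))/3 = 2*r*(-137 + r)/3)
(W(B(-6, 1)) + 196330) - 12242 = (2*(-6 - 1/3*1/(-6))*(-137 + (-6 - 1/3*1/(-6)))/3 + 196330) - 12242 = (2*(-6 - 1/3*1*(-1/6))*(-137 + (-6 - 1/3*1*(-1/6)))/3 + 196330) - 12242 = (2*(-6 + 1/18)*(-137 + (-6 + 1/18))/3 + 196330) - 12242 = ((2/3)*(-107/18)*(-137 - 107/18) + 196330) - 12242 = ((2/3)*(-107/18)*(-2573/18) + 196330) - 12242 = (275311/486 + 196330) - 12242 = 95691691/486 - 12242 = 89742079/486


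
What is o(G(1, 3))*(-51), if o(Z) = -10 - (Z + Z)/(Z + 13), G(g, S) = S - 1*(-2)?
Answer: 1615/3 ≈ 538.33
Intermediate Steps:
G(g, S) = 2 + S (G(g, S) = S + 2 = 2 + S)
o(Z) = -10 - 2*Z/(13 + Z)
o(G(1, 3))*(-51) = (2*(-65 - 6*(2 + 3))/(13 + (2 + 3)))*(-51) = (2*(-65 - 6*5)/(13 + 5))*(-51) = (2*(-65 - 30)/18)*(-51) = (2*(1/18)*(-95))*(-51) = -95/9*(-51) = 1615/3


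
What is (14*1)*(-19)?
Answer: -266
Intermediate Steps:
(14*1)*(-19) = 14*(-19) = -266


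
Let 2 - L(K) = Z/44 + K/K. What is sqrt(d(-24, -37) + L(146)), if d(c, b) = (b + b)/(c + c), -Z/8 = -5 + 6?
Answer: sqrt(47454)/132 ≈ 1.6503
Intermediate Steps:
Z = -8 (Z = -8*(-5 + 6) = -8*1 = -8)
d(c, b) = b/c (d(c, b) = (2*b)/((2*c)) = (2*b)*(1/(2*c)) = b/c)
L(K) = 13/11 (L(K) = 2 - (-8/44 + K/K) = 2 - (-8*1/44 + 1) = 2 - (-2/11 + 1) = 2 - 1*9/11 = 2 - 9/11 = 13/11)
sqrt(d(-24, -37) + L(146)) = sqrt(-37/(-24) + 13/11) = sqrt(-37*(-1/24) + 13/11) = sqrt(37/24 + 13/11) = sqrt(719/264) = sqrt(47454)/132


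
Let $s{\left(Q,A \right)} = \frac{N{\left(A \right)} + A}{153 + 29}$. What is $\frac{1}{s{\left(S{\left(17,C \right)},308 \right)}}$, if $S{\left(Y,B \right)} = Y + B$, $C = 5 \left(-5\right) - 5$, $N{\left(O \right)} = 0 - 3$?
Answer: $\frac{182}{305} \approx 0.59672$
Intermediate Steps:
$N{\left(O \right)} = -3$
$C = -30$ ($C = -25 - 5 = -30$)
$S{\left(Y,B \right)} = B + Y$
$s{\left(Q,A \right)} = - \frac{3}{182} + \frac{A}{182}$ ($s{\left(Q,A \right)} = \frac{-3 + A}{153 + 29} = \frac{-3 + A}{182} = \left(-3 + A\right) \frac{1}{182} = - \frac{3}{182} + \frac{A}{182}$)
$\frac{1}{s{\left(S{\left(17,C \right)},308 \right)}} = \frac{1}{- \frac{3}{182} + \frac{1}{182} \cdot 308} = \frac{1}{- \frac{3}{182} + \frac{22}{13}} = \frac{1}{\frac{305}{182}} = \frac{182}{305}$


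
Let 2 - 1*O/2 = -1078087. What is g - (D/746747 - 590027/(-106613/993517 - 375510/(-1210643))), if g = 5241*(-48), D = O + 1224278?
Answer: 69159028853926953574081/26030030812318531 ≈ 2.6569e+6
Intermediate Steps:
O = 2156178 (O = 4 - 2*(-1078087) = 4 + 2156174 = 2156178)
D = 3380456 (D = 2156178 + 1224278 = 3380456)
g = -251568
g - (D/746747 - 590027/(-106613/993517 - 375510/(-1210643))) = -251568 - (3380456/746747 - 590027/(-106613/993517 - 375510/(-1210643))) = -251568 - (3380456*(1/746747) - 590027/(-106613*1/993517 - 375510*(-1/1210643))) = -251568 - (3380456/746747 - 590027/(-106613/993517 + 375510/1210643)) = -251568 - (3380456/746747 - 590027/34857898073/171827771633) = -251568 - (3380456/746747 - 590027*171827771633/34857898073) = -251568 - (3380456/746747 - 101383024613304091/34857898073) = -251568 - 1*(-75707351645320301780689/26030030812318531) = -251568 + 75707351645320301780689/26030030812318531 = 69159028853926953574081/26030030812318531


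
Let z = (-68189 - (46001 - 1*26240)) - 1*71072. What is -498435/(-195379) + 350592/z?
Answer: 114508683/330527227 ≈ 0.34644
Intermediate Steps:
z = -159022 (z = (-68189 - (46001 - 26240)) - 71072 = (-68189 - 1*19761) - 71072 = (-68189 - 19761) - 71072 = -87950 - 71072 = -159022)
-498435/(-195379) + 350592/z = -498435/(-195379) + 350592/(-159022) = -498435*(-1/195379) + 350592*(-1/159022) = 10605/4157 - 175296/79511 = 114508683/330527227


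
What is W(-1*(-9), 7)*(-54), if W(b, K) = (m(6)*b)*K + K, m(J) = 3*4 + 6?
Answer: -61614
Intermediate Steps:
m(J) = 18 (m(J) = 12 + 6 = 18)
W(b, K) = K + 18*K*b (W(b, K) = (18*b)*K + K = 18*K*b + K = K + 18*K*b)
W(-1*(-9), 7)*(-54) = (7*(1 + 18*(-1*(-9))))*(-54) = (7*(1 + 18*9))*(-54) = (7*(1 + 162))*(-54) = (7*163)*(-54) = 1141*(-54) = -61614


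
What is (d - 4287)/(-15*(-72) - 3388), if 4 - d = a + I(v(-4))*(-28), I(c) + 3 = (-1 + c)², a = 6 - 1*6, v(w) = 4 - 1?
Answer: 4255/2308 ≈ 1.8436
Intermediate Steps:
v(w) = 3
a = 0 (a = 6 - 6 = 0)
I(c) = -3 + (-1 + c)²
d = 32 (d = 4 - (0 + (-3 + (-1 + 3)²)*(-28)) = 4 - (0 + (-3 + 2²)*(-28)) = 4 - (0 + (-3 + 4)*(-28)) = 4 - (0 + 1*(-28)) = 4 - (0 - 28) = 4 - 1*(-28) = 4 + 28 = 32)
(d - 4287)/(-15*(-72) - 3388) = (32 - 4287)/(-15*(-72) - 3388) = -4255/(1080 - 3388) = -4255/(-2308) = -4255*(-1/2308) = 4255/2308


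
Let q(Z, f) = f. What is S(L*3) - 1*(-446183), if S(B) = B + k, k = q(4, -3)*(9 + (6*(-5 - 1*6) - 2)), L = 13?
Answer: 446399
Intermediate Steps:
k = 177 (k = -3*(9 + (6*(-5 - 1*6) - 2)) = -3*(9 + (6*(-5 - 6) - 2)) = -3*(9 + (6*(-11) - 2)) = -3*(9 + (-66 - 2)) = -3*(9 - 68) = -3*(-59) = 177)
S(B) = 177 + B (S(B) = B + 177 = 177 + B)
S(L*3) - 1*(-446183) = (177 + 13*3) - 1*(-446183) = (177 + 39) + 446183 = 216 + 446183 = 446399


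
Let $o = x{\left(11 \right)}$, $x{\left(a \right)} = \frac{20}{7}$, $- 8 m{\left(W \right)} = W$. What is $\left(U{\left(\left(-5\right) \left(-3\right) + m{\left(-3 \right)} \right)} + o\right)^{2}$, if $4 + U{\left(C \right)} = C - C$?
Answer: $\frac{64}{49} \approx 1.3061$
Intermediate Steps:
$m{\left(W \right)} = - \frac{W}{8}$
$U{\left(C \right)} = -4$ ($U{\left(C \right)} = -4 + \left(C - C\right) = -4 + 0 = -4$)
$x{\left(a \right)} = \frac{20}{7}$ ($x{\left(a \right)} = 20 \cdot \frac{1}{7} = \frac{20}{7}$)
$o = \frac{20}{7} \approx 2.8571$
$\left(U{\left(\left(-5\right) \left(-3\right) + m{\left(-3 \right)} \right)} + o\right)^{2} = \left(-4 + \frac{20}{7}\right)^{2} = \left(- \frac{8}{7}\right)^{2} = \frac{64}{49}$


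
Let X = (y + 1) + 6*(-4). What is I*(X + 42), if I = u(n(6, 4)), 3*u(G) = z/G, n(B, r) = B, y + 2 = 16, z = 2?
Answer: 11/3 ≈ 3.6667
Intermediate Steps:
y = 14 (y = -2 + 16 = 14)
u(G) = 2/(3*G) (u(G) = (2/G)/3 = 2/(3*G))
I = ⅑ (I = (⅔)/6 = (⅔)*(⅙) = ⅑ ≈ 0.11111)
X = -9 (X = (14 + 1) + 6*(-4) = 15 - 24 = -9)
I*(X + 42) = (-9 + 42)/9 = (⅑)*33 = 11/3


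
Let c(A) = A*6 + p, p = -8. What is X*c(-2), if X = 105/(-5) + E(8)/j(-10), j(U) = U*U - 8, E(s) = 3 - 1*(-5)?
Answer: 9620/23 ≈ 418.26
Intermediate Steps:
E(s) = 8 (E(s) = 3 + 5 = 8)
j(U) = -8 + U**2 (j(U) = U**2 - 8 = -8 + U**2)
c(A) = -8 + 6*A (c(A) = A*6 - 8 = 6*A - 8 = -8 + 6*A)
X = -481/23 (X = 105/(-5) + 8/(-8 + (-10)**2) = 105*(-1/5) + 8/(-8 + 100) = -21 + 8/92 = -21 + 8*(1/92) = -21 + 2/23 = -481/23 ≈ -20.913)
X*c(-2) = -481*(-8 + 6*(-2))/23 = -481*(-8 - 12)/23 = -481/23*(-20) = 9620/23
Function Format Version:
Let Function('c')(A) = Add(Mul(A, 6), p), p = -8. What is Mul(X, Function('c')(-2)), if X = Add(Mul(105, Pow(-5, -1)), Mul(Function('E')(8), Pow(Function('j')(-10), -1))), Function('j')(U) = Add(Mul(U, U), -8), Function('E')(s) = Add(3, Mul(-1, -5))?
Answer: Rational(9620, 23) ≈ 418.26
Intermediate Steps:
Function('E')(s) = 8 (Function('E')(s) = Add(3, 5) = 8)
Function('j')(U) = Add(-8, Pow(U, 2)) (Function('j')(U) = Add(Pow(U, 2), -8) = Add(-8, Pow(U, 2)))
Function('c')(A) = Add(-8, Mul(6, A)) (Function('c')(A) = Add(Mul(A, 6), -8) = Add(Mul(6, A), -8) = Add(-8, Mul(6, A)))
X = Rational(-481, 23) (X = Add(Mul(105, Pow(-5, -1)), Mul(8, Pow(Add(-8, Pow(-10, 2)), -1))) = Add(Mul(105, Rational(-1, 5)), Mul(8, Pow(Add(-8, 100), -1))) = Add(-21, Mul(8, Pow(92, -1))) = Add(-21, Mul(8, Rational(1, 92))) = Add(-21, Rational(2, 23)) = Rational(-481, 23) ≈ -20.913)
Mul(X, Function('c')(-2)) = Mul(Rational(-481, 23), Add(-8, Mul(6, -2))) = Mul(Rational(-481, 23), Add(-8, -12)) = Mul(Rational(-481, 23), -20) = Rational(9620, 23)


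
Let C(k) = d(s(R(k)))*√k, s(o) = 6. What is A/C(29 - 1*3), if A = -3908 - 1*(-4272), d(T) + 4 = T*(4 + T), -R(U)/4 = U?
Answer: √26/4 ≈ 1.2748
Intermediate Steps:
R(U) = -4*U
d(T) = -4 + T*(4 + T)
C(k) = 56*√k (C(k) = (-4 + 6² + 4*6)*√k = (-4 + 36 + 24)*√k = 56*√k)
A = 364 (A = -3908 + 4272 = 364)
A/C(29 - 1*3) = 364/((56*√(29 - 1*3))) = 364/((56*√(29 - 3))) = 364/((56*√26)) = 364*(√26/1456) = √26/4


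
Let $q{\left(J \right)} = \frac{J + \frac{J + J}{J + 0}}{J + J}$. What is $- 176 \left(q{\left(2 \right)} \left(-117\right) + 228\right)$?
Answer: $-19536$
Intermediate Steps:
$q{\left(J \right)} = \frac{2 + J}{2 J}$ ($q{\left(J \right)} = \frac{J + \frac{2 J}{J}}{2 J} = \left(J + 2\right) \frac{1}{2 J} = \left(2 + J\right) \frac{1}{2 J} = \frac{2 + J}{2 J}$)
$- 176 \left(q{\left(2 \right)} \left(-117\right) + 228\right) = - 176 \left(\frac{2 + 2}{2 \cdot 2} \left(-117\right) + 228\right) = - 176 \left(\frac{1}{2} \cdot \frac{1}{2} \cdot 4 \left(-117\right) + 228\right) = - 176 \left(1 \left(-117\right) + 228\right) = - 176 \left(-117 + 228\right) = \left(-176\right) 111 = -19536$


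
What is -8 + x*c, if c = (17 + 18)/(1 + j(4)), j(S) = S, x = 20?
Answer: 132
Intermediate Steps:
c = 7 (c = (17 + 18)/(1 + 4) = 35/5 = 35*(1/5) = 7)
-8 + x*c = -8 + 20*7 = -8 + 140 = 132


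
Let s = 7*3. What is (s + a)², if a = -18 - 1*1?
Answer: 4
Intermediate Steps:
s = 21
a = -19 (a = -18 - 1 = -19)
(s + a)² = (21 - 19)² = 2² = 4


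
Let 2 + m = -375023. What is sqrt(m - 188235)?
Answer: 2*I*sqrt(140815) ≈ 750.51*I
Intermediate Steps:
m = -375025 (m = -2 - 375023 = -375025)
sqrt(m - 188235) = sqrt(-375025 - 188235) = sqrt(-563260) = 2*I*sqrt(140815)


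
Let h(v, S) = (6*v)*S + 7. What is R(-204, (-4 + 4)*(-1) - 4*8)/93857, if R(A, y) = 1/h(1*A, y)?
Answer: 1/3676847975 ≈ 2.7197e-10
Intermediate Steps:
h(v, S) = 7 + 6*S*v (h(v, S) = 6*S*v + 7 = 7 + 6*S*v)
R(A, y) = 1/(7 + 6*A*y) (R(A, y) = 1/(7 + 6*y*(1*A)) = 1/(7 + 6*y*A) = 1/(7 + 6*A*y))
R(-204, (-4 + 4)*(-1) - 4*8)/93857 = 1/((7 + 6*(-204)*((-4 + 4)*(-1) - 4*8))*93857) = (1/93857)/(7 + 6*(-204)*(0*(-1) - 32)) = (1/93857)/(7 + 6*(-204)*(0 - 32)) = (1/93857)/(7 + 6*(-204)*(-32)) = (1/93857)/(7 + 39168) = (1/93857)/39175 = (1/39175)*(1/93857) = 1/3676847975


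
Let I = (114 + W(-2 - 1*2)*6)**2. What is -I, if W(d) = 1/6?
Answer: -13225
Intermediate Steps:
W(d) = 1/6
I = 13225 (I = (114 + (1/6)*6)**2 = (114 + 1)**2 = 115**2 = 13225)
-I = -1*13225 = -13225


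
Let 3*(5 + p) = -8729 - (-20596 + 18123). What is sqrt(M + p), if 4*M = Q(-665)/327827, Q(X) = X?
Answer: I*sqrt(8087375183285703)/1966962 ≈ 45.72*I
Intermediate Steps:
p = -6271/3 (p = -5 + (-8729 - (-20596 + 18123))/3 = -5 + (-8729 - 1*(-2473))/3 = -5 + (-8729 + 2473)/3 = -5 + (1/3)*(-6256) = -5 - 6256/3 = -6271/3 ≈ -2090.3)
M = -665/1311308 (M = (-665/327827)/4 = (-665*1/327827)/4 = (1/4)*(-665/327827) = -665/1311308 ≈ -0.00050713)
sqrt(M + p) = sqrt(-665/1311308 - 6271/3) = sqrt(-8223214463/3933924) = I*sqrt(8087375183285703)/1966962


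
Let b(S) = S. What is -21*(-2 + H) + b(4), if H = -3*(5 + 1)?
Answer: 424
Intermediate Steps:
H = -18 (H = -3*6 = -18)
-21*(-2 + H) + b(4) = -21*(-2 - 18) + 4 = -21*(-20) + 4 = 420 + 4 = 424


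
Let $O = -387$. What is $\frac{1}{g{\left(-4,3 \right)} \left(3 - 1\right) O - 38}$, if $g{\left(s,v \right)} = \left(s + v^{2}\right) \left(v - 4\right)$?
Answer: $\frac{1}{3832} \approx 0.00026096$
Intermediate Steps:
$g{\left(s,v \right)} = \left(-4 + v\right) \left(s + v^{2}\right)$ ($g{\left(s,v \right)} = \left(s + v^{2}\right) \left(-4 + v\right) = \left(-4 + v\right) \left(s + v^{2}\right)$)
$\frac{1}{g{\left(-4,3 \right)} \left(3 - 1\right) O - 38} = \frac{1}{\left(3^{3} - -16 - 4 \cdot 3^{2} - 12\right) \left(3 - 1\right) \left(-387\right) - 38} = \frac{1}{\left(27 + 16 - 36 - 12\right) 2 \left(-387\right) - 38} = \frac{1}{\left(-5\right) 2 \left(-387\right) - 38} = \frac{1}{\left(-10\right) \left(-387\right) - 38} = \frac{1}{3870 - 38} = \frac{1}{3832}$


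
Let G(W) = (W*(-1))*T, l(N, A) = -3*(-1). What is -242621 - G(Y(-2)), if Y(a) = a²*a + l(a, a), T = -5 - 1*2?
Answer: -242586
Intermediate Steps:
l(N, A) = 3
T = -7 (T = -5 - 2 = -7)
Y(a) = 3 + a³ (Y(a) = a²*a + 3 = a³ + 3 = 3 + a³)
G(W) = 7*W (G(W) = (W*(-1))*(-7) = -W*(-7) = 7*W)
-242621 - G(Y(-2)) = -242621 - 7*(3 + (-2)³) = -242621 - 7*(3 - 8) = -242621 - 7*(-5) = -242621 - 1*(-35) = -242621 + 35 = -242586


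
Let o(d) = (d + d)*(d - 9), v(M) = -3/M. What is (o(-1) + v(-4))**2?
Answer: 6889/16 ≈ 430.56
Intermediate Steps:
o(d) = 2*d*(-9 + d) (o(d) = (2*d)*(-9 + d) = 2*d*(-9 + d))
(o(-1) + v(-4))**2 = (2*(-1)*(-9 - 1) - 3/(-4))**2 = (2*(-1)*(-10) - 3*(-1/4))**2 = (20 + 3/4)**2 = (83/4)**2 = 6889/16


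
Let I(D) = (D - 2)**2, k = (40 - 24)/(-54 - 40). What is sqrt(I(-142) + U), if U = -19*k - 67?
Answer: 9*sqrt(563765)/47 ≈ 143.78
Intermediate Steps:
k = -8/47 (k = 16/(-94) = 16*(-1/94) = -8/47 ≈ -0.17021)
I(D) = (-2 + D)**2
U = -2997/47 (U = -19*(-8/47) - 67 = 152/47 - 67 = -2997/47 ≈ -63.766)
sqrt(I(-142) + U) = sqrt((-2 - 142)**2 - 2997/47) = sqrt((-144)**2 - 2997/47) = sqrt(20736 - 2997/47) = sqrt(971595/47) = 9*sqrt(563765)/47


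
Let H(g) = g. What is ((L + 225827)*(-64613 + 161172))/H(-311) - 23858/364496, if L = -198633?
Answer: -478551439592527/56679128 ≈ -8.4432e+6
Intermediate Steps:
((L + 225827)*(-64613 + 161172))/H(-311) - 23858/364496 = ((-198633 + 225827)*(-64613 + 161172))/(-311) - 23858/364496 = (27194*96559)*(-1/311) - 23858*1/364496 = 2625825446*(-1/311) - 11929/182248 = -2625825446/311 - 11929/182248 = -478551439592527/56679128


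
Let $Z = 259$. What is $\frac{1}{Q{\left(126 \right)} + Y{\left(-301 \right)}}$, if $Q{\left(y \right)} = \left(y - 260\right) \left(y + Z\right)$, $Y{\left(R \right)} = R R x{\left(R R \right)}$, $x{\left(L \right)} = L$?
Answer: $\frac{1}{8208489611} \approx 1.2182 \cdot 10^{-10}$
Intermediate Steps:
$Y{\left(R \right)} = R^{4}$ ($Y{\left(R \right)} = R R R R = R^{2} R^{2} = R^{4}$)
$Q{\left(y \right)} = \left(-260 + y\right) \left(259 + y\right)$ ($Q{\left(y \right)} = \left(y - 260\right) \left(y + 259\right) = \left(-260 + y\right) \left(259 + y\right)$)
$\frac{1}{Q{\left(126 \right)} + Y{\left(-301 \right)}} = \frac{1}{\left(-67340 + 126^{2} - 126\right) + \left(-301\right)^{4}} = \frac{1}{\left(-67340 + 15876 - 126\right) + 8208541201} = \frac{1}{-51590 + 8208541201} = \frac{1}{8208489611}$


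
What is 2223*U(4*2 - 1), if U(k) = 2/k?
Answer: 4446/7 ≈ 635.14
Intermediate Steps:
2223*U(4*2 - 1) = 2223*(2/(4*2 - 1)) = 2223*(2/(8 - 1)) = 2223*(2/7) = 4446/7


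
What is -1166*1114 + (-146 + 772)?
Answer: -1298298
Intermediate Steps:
-1166*1114 + (-146 + 772) = -1298924 + 626 = -1298298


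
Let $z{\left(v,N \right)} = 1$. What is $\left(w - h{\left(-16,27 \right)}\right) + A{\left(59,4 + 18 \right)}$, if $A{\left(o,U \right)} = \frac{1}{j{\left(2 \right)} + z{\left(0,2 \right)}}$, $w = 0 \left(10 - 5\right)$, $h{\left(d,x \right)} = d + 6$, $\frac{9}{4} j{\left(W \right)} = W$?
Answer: $\frac{179}{17} \approx 10.529$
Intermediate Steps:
$j{\left(W \right)} = \frac{4 W}{9}$
$h{\left(d,x \right)} = 6 + d$
$w = 0$ ($w = 0 \cdot 5 = 0$)
$A{\left(o,U \right)} = \frac{9}{17}$ ($A{\left(o,U \right)} = \frac{1}{\frac{4}{9} \cdot 2 + 1} = \frac{1}{\frac{8}{9} + 1} = \frac{1}{\frac{17}{9}} = \frac{9}{17}$)
$\left(w - h{\left(-16,27 \right)}\right) + A{\left(59,4 + 18 \right)} = \left(0 - \left(6 - 16\right)\right) + \frac{9}{17} = \left(0 - -10\right) + \frac{9}{17} = \left(0 + 10\right) + \frac{9}{17} = 10 + \frac{9}{17} = \frac{179}{17}$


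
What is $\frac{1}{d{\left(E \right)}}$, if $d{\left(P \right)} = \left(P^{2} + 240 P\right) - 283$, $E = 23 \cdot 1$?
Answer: $\frac{1}{5766} \approx 0.00017343$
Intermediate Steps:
$E = 23$
$d{\left(P \right)} = -283 + P^{2} + 240 P$
$\frac{1}{d{\left(E \right)}} = \frac{1}{-283 + 23^{2} + 240 \cdot 23} = \frac{1}{-283 + 529 + 5520} = \frac{1}{5766}$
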